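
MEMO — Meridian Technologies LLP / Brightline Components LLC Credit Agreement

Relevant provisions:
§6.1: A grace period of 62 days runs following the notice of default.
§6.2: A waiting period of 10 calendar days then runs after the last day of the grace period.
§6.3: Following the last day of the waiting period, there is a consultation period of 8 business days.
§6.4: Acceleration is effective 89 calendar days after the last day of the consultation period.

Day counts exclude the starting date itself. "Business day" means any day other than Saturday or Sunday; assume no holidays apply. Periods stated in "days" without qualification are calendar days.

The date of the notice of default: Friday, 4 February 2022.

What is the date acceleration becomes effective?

The last day of the grace period: 4 February 2022 + 62 days = 7 April 2022.
Adding 10 calendar days to 7 April 2022 gives 17 April 2022, which is the last day of the waiting period.
From Sunday, 17 April 2022, 8 business days (Apr 18, Apr 19, Apr 20, Apr 21, Apr 22, Apr 25, Apr 26, Apr 27, skipping weekends) brings us to Wednesday, 27 April 2022, which is the last day of the consultation period.
The date acceleration becomes effective: 89 calendar days after 27 April 2022 is 25 July 2022.

25 July 2022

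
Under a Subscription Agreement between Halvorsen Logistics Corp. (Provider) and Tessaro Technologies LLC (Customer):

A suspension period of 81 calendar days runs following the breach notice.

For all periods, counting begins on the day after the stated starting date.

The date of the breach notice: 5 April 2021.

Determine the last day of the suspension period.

The last day of the suspension period: 81 calendar days after 5 April 2021 is 25 June 2021.

25 June 2021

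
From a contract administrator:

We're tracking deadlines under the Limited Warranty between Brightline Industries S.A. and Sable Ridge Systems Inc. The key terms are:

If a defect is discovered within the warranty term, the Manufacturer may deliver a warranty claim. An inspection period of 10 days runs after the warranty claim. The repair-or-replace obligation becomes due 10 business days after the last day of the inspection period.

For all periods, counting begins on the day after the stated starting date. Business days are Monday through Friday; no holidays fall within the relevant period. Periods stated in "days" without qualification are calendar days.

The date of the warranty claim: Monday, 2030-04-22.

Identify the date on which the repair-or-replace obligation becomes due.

2030-05-16

Adding 10 calendar days to 2030-04-22 gives 2030-05-02, which is the last day of the inspection period.
From Thursday, 2030-05-02, 10 business days (May 3, May 6, May 7, May 8, May 9, May 10, May 13, May 14, May 15, May 16, skipping weekends) brings us to Thursday, 2030-05-16, which is the date on which the repair-or-replace obligation becomes due.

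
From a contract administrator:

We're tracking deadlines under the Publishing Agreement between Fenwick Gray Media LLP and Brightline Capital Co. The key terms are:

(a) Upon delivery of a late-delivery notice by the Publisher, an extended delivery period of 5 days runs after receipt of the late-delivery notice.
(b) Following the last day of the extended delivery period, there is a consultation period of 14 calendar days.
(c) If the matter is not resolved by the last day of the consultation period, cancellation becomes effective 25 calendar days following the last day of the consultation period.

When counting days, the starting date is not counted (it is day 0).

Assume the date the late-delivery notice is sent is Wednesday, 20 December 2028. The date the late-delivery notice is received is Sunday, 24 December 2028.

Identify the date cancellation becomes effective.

6 February 2029

The last day of the extended delivery period: 24 December 2028 + 5 days = 29 December 2028.
The last day of the consultation period: 29 December 2028 + 14 days = 12 January 2029.
The date cancellation becomes effective: 25 calendar days after 12 January 2029 is 6 February 2029.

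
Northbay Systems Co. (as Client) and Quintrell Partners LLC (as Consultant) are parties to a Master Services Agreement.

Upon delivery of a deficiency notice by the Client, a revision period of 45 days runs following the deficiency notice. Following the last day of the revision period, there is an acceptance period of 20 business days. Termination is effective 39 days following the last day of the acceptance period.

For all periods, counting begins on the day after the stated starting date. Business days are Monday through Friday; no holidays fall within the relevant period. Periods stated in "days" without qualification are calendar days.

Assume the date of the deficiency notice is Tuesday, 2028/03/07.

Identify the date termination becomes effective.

The last day of the revision period: 45 calendar days after 2028/03/07 is 2028/04/21.
The last day of the acceptance period: counting 20 business days from Friday, 2028/04/21 (Apr 24, Apr 25, Apr 26, Apr 27, …, May 17, May 18, May 19, skipping weekends) reaches Friday, 2028/05/19.
The date termination becomes effective: 39 calendar days after 2028/05/19 is 2028/06/27.

2028/06/27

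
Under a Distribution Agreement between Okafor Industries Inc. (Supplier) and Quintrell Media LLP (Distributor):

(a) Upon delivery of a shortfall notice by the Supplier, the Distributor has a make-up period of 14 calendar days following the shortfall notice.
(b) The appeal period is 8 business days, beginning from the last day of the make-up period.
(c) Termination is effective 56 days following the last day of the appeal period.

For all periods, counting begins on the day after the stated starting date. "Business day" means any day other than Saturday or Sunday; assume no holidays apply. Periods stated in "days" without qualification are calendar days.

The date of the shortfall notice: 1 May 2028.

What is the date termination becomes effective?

Adding 14 calendar days to 1 May 2028 gives 15 May 2028, which is the last day of the make-up period.
The last day of the appeal period: 8 business days after Monday, 15 May 2028, skipping weekends — May 16, May 17, May 18, May 19, May 22, May 23, May 24, May 25 — lands on Thursday, 25 May 2028.
The date termination becomes effective: 25 May 2028 + 56 days = 20 July 2028.

20 July 2028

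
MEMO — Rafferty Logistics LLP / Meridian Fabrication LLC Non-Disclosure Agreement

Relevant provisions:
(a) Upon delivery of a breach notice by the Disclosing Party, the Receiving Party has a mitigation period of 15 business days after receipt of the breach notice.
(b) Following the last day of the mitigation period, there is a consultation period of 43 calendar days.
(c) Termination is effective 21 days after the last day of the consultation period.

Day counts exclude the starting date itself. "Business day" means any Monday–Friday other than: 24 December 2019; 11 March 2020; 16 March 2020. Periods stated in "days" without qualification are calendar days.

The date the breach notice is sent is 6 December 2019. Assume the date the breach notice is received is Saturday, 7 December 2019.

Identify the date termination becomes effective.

3 March 2020

The last day of the mitigation period: 15 business days after Saturday, 7 December 2019, skipping weekends and the listed holiday on Dec 24 — Dec 9, Dec 10, Dec 11, Dec 12, …, Dec 26, Dec 27, Dec 30 — lands on Monday, 30 December 2019.
Adding 43 calendar days to 30 December 2019 gives 11 February 2020, which is the last day of the consultation period.
Adding 21 calendar days to 11 February 2020 gives 3 March 2020, which is the date termination becomes effective.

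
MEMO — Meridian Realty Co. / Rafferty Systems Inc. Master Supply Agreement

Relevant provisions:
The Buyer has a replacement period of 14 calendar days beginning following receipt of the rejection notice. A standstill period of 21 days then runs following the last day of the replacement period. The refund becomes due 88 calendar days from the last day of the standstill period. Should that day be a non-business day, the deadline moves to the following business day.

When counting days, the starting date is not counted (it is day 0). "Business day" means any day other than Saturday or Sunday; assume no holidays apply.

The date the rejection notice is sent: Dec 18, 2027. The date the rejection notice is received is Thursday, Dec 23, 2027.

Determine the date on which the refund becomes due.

Apr 24, 2028

The last day of the replacement period: 14 calendar days after Dec 23, 2027 is Jan 6, 2028.
Adding 21 calendar days to Jan 6, 2028 gives Jan 27, 2028, which is the last day of the standstill period.
The date on which the refund becomes due: Jan 27, 2028 + 88 days = Apr 24, 2028. Apr 24, 2028 is a Monday, so no roll-forward applies.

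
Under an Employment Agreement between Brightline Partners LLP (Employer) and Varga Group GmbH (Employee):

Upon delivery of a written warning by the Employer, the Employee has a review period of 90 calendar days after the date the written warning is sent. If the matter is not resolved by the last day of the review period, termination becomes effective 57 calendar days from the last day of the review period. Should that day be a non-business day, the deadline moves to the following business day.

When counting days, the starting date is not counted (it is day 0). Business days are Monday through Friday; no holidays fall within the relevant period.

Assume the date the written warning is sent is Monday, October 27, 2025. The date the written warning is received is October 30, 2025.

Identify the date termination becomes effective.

March 23, 2026

The last day of the review period: 90 calendar days after October 27, 2025 is January 25, 2026.
The date termination becomes effective: 57 calendar days after January 25, 2026 is March 23, 2026. March 23, 2026 is a Monday, so no roll-forward applies.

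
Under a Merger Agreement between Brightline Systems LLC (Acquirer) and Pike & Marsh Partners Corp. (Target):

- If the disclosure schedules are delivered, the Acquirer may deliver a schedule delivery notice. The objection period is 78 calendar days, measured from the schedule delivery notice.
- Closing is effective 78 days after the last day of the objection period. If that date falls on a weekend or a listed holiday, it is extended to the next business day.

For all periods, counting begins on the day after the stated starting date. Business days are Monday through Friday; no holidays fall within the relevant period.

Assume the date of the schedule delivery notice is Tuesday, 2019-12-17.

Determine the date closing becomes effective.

2020-05-21

The last day of the objection period: 2019-12-17 + 78 days = 2020-03-04.
The date closing becomes effective: 78 calendar days after 2020-03-04 is 2020-05-21. 2020-05-21 is a Thursday, so no roll-forward applies.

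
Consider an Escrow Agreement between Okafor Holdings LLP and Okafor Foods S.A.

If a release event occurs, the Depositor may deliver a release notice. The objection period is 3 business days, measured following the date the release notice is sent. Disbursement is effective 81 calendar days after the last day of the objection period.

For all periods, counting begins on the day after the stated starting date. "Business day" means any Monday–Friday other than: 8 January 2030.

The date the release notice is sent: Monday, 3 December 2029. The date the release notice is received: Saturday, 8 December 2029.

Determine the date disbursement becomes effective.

25 February 2030

The last day of the objection period: 3 business days after Monday, 3 December 2029, skipping weekends — Dec 4, Dec 5, Dec 6 — lands on Thursday, 6 December 2029.
The date disbursement becomes effective: 81 calendar days after 6 December 2029 is 25 February 2030.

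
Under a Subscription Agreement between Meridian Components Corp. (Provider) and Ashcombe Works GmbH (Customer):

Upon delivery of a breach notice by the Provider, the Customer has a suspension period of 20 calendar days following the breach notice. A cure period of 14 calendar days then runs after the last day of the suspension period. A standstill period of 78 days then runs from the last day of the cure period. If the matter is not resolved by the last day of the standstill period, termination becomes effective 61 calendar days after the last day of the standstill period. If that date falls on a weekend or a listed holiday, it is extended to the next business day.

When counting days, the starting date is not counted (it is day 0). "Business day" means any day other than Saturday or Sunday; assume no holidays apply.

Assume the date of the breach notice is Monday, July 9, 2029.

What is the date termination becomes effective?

The last day of the suspension period: 20 calendar days after July 9, 2029 is July 29, 2029.
The last day of the cure period: 14 calendar days after July 29, 2029 is August 12, 2029.
The last day of the standstill period: August 12, 2029 + 78 days = October 29, 2029.
The date termination becomes effective: October 29, 2029 + 61 days = December 29, 2029. That falls on a Saturday, so it rolls to the next business day, Monday, December 31, 2029.

December 31, 2029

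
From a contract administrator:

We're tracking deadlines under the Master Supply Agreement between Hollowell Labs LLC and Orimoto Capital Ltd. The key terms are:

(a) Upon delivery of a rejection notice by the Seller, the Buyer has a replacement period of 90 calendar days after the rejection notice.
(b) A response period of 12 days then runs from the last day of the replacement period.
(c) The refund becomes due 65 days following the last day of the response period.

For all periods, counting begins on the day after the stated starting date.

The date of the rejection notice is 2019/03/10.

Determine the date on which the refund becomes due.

Adding 90 calendar days to 2019/03/10 gives 2019/06/08, which is the last day of the replacement period.
Adding 12 calendar days to 2019/06/08 gives 2019/06/20, which is the last day of the response period.
The date on which the refund becomes due: 2019/06/20 + 65 days = 2019/08/24.

2019/08/24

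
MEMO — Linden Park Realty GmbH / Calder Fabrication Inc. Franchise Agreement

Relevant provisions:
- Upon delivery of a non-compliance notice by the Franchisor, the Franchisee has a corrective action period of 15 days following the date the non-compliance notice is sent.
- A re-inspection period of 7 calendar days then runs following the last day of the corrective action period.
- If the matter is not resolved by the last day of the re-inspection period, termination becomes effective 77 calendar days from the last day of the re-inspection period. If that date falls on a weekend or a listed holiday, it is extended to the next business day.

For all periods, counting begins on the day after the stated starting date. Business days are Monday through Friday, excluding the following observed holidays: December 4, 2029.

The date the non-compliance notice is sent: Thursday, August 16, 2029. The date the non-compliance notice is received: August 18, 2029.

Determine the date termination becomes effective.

November 23, 2029

The last day of the corrective action period: 15 calendar days after August 16, 2029 is August 31, 2029.
Adding 7 calendar days to August 31, 2029 gives September 7, 2029, which is the last day of the re-inspection period.
The date termination becomes effective: 77 calendar days after September 7, 2029 is November 23, 2029. November 23, 2029 is a Friday and is not a listed holiday, so no roll-forward applies.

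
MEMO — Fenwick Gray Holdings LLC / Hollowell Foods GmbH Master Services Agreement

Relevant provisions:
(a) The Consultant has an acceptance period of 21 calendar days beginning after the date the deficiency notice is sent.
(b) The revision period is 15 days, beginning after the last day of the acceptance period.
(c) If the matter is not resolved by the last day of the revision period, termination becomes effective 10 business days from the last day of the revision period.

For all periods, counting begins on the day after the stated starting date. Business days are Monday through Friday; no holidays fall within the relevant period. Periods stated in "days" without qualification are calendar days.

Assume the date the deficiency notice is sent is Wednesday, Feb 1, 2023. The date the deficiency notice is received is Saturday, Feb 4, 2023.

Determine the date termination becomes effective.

The last day of the acceptance period: 21 calendar days after Feb 1, 2023 is Feb 22, 2023.
The last day of the revision period: 15 calendar days after Feb 22, 2023 is Mar 9, 2023.
The date termination becomes effective: counting 10 business days from Thursday, Mar 9, 2023 (Mar 10, Mar 13, Mar 14, Mar 15, Mar 16, Mar 17, Mar 20, Mar 21, Mar 22, Mar 23, skipping weekends) reaches Thursday, Mar 23, 2023.

Mar 23, 2023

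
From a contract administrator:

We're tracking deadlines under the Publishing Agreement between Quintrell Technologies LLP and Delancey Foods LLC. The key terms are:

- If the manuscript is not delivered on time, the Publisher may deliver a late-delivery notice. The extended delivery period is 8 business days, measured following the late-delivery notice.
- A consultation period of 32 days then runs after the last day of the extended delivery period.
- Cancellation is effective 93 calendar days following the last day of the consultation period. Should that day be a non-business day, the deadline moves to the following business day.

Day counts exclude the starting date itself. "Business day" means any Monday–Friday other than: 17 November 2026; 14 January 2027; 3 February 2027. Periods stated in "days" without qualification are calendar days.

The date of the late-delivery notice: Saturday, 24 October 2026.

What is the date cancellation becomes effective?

The last day of the extended delivery period: counting 8 business days from Saturday, 24 October 2026 (Oct 26, Oct 27, Oct 28, Oct 29, Oct 30, Nov 2, Nov 3, Nov 4, skipping weekends) reaches Wednesday, 4 November 2026.
The last day of the consultation period: 4 November 2026 + 32 days = 6 December 2026.
Adding 93 calendar days to 6 December 2026 gives 9 March 2027, which is the date cancellation becomes effective. 9 March 2027 is a Tuesday and is not a listed holiday, so no roll-forward applies.

9 March 2027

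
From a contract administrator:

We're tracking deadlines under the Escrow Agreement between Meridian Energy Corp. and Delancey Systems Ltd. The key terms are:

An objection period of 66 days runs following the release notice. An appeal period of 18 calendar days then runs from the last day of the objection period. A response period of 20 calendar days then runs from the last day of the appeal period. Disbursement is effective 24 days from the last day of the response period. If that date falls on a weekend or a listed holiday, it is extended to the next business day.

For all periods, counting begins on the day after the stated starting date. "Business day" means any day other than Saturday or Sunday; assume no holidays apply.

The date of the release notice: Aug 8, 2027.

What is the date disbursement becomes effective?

Dec 14, 2027

Adding 66 calendar days to Aug 8, 2027 gives Oct 13, 2027, which is the last day of the objection period.
The last day of the appeal period: 18 calendar days after Oct 13, 2027 is Oct 31, 2027.
The last day of the response period: 20 calendar days after Oct 31, 2027 is Nov 20, 2027.
Adding 24 calendar days to Nov 20, 2027 gives Dec 14, 2027, which is the date disbursement becomes effective. Dec 14, 2027 is a Tuesday, so no roll-forward applies.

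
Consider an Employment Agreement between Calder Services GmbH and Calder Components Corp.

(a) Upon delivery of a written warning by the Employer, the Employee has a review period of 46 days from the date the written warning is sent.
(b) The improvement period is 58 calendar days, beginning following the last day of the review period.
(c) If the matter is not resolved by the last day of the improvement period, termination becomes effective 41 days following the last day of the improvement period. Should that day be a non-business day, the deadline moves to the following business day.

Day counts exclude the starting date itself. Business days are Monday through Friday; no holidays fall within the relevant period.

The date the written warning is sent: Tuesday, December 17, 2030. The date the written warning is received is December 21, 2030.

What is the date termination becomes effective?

May 12, 2031

The last day of the review period: December 17, 2030 + 46 days = February 1, 2031.
Adding 58 calendar days to February 1, 2031 gives March 31, 2031, which is the last day of the improvement period.
Adding 41 calendar days to March 31, 2031 gives May 11, 2031, which is the date termination becomes effective. That falls on a Sunday, so it rolls to the next business day, Monday, May 12, 2031.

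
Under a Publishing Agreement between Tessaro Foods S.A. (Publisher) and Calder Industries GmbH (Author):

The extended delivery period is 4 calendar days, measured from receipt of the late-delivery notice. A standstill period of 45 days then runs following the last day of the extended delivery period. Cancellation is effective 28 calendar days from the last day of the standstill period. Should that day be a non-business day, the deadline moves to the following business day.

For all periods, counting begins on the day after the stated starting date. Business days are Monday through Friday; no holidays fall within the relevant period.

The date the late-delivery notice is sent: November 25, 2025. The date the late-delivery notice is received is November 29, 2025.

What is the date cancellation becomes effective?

February 16, 2026

Adding 4 calendar days to November 29, 2025 gives December 3, 2025, which is the last day of the extended delivery period.
Adding 45 calendar days to December 3, 2025 gives January 17, 2026, which is the last day of the standstill period.
Adding 28 calendar days to January 17, 2026 gives February 14, 2026, which is the date cancellation becomes effective. That falls on a Saturday, so it rolls to the next business day, Monday, February 16, 2026.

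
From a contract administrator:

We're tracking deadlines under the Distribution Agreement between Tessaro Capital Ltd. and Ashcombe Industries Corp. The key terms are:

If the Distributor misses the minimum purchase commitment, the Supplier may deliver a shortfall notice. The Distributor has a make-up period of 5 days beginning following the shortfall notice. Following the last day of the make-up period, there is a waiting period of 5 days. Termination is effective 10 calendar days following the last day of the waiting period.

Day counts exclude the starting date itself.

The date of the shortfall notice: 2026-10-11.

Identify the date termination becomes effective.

The last day of the make-up period: 2026-10-11 + 5 days = 2026-10-16.
The last day of the waiting period: 2026-10-16 + 5 days = 2026-10-21.
Adding 10 calendar days to 2026-10-21 gives 2026-10-31, which is the date termination becomes effective.

2026-10-31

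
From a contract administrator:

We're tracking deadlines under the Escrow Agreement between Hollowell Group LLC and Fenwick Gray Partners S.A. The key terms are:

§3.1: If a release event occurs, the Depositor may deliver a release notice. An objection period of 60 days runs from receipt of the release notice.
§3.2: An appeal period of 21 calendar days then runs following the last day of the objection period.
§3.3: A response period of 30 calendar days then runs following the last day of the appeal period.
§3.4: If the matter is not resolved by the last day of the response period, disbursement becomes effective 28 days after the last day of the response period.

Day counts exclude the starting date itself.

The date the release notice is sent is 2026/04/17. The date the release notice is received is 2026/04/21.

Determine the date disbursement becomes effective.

Adding 60 calendar days to 2026/04/21 gives 2026/06/20, which is the last day of the objection period.
The last day of the appeal period: 2026/06/20 + 21 days = 2026/07/11.
Adding 30 calendar days to 2026/07/11 gives 2026/08/10, which is the last day of the response period.
The date disbursement becomes effective: 2026/08/10 + 28 days = 2026/09/07.

2026/09/07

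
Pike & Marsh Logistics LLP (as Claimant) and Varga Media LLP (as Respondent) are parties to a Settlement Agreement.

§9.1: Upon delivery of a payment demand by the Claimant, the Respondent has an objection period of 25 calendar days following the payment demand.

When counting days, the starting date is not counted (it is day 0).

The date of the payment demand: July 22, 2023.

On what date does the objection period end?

Adding 25 calendar days to July 22, 2023 gives August 16, 2023, which is the last day of the objection period.

August 16, 2023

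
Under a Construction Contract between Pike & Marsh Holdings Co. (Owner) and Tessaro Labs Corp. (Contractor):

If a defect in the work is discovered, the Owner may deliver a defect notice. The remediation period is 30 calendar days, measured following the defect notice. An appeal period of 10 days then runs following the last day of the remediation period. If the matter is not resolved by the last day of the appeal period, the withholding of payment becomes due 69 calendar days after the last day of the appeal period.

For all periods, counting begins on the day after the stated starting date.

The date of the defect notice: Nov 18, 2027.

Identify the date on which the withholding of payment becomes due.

Mar 6, 2028

Adding 30 calendar days to Nov 18, 2027 gives Dec 18, 2027, which is the last day of the remediation period.
Adding 10 calendar days to Dec 18, 2027 gives Dec 28, 2027, which is the last day of the appeal period.
Adding 69 calendar days to Dec 28, 2027 gives Mar 6, 2028, which is the date on which the withholding of payment becomes due.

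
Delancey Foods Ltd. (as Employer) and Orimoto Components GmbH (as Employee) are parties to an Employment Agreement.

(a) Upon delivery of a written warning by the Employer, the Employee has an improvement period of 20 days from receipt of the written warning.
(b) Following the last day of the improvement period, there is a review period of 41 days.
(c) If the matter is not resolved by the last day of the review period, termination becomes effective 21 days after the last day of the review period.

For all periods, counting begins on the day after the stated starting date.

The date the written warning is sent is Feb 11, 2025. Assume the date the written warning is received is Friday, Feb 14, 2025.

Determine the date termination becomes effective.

May 7, 2025

Adding 20 calendar days to Feb 14, 2025 gives Mar 6, 2025, which is the last day of the improvement period.
The last day of the review period: Mar 6, 2025 + 41 days = Apr 16, 2025.
Adding 21 calendar days to Apr 16, 2025 gives May 7, 2025, which is the date termination becomes effective.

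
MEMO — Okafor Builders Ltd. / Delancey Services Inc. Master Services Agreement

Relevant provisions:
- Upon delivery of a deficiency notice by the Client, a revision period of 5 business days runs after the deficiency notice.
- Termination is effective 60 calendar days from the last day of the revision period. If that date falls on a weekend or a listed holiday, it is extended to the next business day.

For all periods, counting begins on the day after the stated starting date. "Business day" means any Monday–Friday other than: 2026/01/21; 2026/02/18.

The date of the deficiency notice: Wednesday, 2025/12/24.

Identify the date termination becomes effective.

The last day of the revision period: counting 5 business days from Wednesday, 2025/12/24 (Dec 25, Dec 26, Dec 29, Dec 30, Dec 31, skipping weekends) reaches Wednesday, 2025/12/31.
Adding 60 calendar days to 2025/12/31 gives 2026/03/01, which is the date termination becomes effective. That falls on a Sunday, so it rolls to the next business day, Monday, 2026/03/02.

2026/03/02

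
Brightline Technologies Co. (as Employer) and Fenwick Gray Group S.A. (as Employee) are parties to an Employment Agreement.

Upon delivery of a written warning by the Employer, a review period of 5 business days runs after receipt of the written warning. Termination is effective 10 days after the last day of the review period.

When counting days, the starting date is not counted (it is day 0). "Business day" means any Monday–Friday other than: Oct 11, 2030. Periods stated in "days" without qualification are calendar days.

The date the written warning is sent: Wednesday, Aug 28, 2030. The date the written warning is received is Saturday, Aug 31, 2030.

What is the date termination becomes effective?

The last day of the review period: 5 business days after Saturday, Aug 31, 2030, skipping weekends — Sep 2, Sep 3, Sep 4, Sep 5, Sep 6 — lands on Friday, Sep 6, 2030.
Adding 10 calendar days to Sep 6, 2030 gives Sep 16, 2030, which is the date termination becomes effective.

Sep 16, 2030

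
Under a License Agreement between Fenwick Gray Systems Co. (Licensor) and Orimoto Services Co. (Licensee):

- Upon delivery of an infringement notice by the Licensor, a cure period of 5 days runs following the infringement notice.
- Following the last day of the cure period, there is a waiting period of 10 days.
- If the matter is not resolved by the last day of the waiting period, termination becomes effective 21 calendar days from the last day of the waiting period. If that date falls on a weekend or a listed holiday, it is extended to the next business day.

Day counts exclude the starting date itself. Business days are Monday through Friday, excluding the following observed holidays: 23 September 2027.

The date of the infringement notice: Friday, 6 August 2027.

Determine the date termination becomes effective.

13 September 2027

The last day of the cure period: 5 calendar days after 6 August 2027 is 11 August 2027.
Adding 10 calendar days to 11 August 2027 gives 21 August 2027, which is the last day of the waiting period.
The date termination becomes effective: 21 August 2027 + 21 days = 11 September 2027. That falls on a Saturday, so it rolls to the next business day, Monday, 13 September 2027.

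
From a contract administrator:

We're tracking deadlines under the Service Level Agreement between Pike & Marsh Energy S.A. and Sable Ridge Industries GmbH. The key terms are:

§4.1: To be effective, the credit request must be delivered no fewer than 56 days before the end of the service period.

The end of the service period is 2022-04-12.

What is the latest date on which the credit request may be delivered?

2022-02-15

2022-04-12 minus 56 days is 2022-02-15.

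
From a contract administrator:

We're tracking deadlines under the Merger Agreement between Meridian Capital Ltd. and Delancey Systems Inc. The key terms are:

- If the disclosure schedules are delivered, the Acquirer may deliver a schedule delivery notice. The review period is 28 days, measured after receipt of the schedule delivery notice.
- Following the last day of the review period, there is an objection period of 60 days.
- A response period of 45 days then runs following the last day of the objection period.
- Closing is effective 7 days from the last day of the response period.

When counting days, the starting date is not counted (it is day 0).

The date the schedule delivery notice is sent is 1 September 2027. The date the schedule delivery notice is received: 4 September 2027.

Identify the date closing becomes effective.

22 January 2028

The last day of the review period: 28 calendar days after 4 September 2027 is 2 October 2027.
The last day of the objection period: 2 October 2027 + 60 days = 1 December 2027.
The last day of the response period: 1 December 2027 + 45 days = 15 January 2028.
The date closing becomes effective: 7 calendar days after 15 January 2028 is 22 January 2028.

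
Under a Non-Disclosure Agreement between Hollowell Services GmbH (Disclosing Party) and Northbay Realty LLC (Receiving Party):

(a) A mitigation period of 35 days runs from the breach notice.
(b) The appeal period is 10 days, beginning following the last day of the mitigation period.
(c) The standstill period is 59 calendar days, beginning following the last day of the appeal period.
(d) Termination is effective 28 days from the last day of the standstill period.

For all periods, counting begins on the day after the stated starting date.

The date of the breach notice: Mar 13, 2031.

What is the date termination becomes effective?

Jul 23, 2031

The last day of the mitigation period: Mar 13, 2031 + 35 days = Apr 17, 2031.
The last day of the appeal period: Apr 17, 2031 + 10 days = Apr 27, 2031.
The last day of the standstill period: 59 calendar days after Apr 27, 2031 is Jun 25, 2031.
The date termination becomes effective: 28 calendar days after Jun 25, 2031 is Jul 23, 2031.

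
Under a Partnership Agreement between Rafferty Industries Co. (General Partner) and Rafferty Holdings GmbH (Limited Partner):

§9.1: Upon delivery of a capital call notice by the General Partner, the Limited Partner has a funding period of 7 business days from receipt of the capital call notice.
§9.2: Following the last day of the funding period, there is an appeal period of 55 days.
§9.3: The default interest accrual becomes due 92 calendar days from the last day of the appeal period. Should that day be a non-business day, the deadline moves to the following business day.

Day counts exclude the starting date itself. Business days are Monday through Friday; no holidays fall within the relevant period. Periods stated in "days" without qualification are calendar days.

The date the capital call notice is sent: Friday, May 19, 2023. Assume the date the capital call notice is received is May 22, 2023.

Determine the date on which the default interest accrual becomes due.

October 25, 2023

The last day of the funding period: 7 business days after Monday, May 22, 2023, skipping weekends — May 23, May 24, May 25, May 26, May 29, May 30, May 31 — lands on Wednesday, May 31, 2023.
The last day of the appeal period: 55 calendar days after May 31, 2023 is July 25, 2023.
The date on which the default interest accrual becomes due: 92 calendar days after July 25, 2023 is October 25, 2023. October 25, 2023 is a Wednesday, so no roll-forward applies.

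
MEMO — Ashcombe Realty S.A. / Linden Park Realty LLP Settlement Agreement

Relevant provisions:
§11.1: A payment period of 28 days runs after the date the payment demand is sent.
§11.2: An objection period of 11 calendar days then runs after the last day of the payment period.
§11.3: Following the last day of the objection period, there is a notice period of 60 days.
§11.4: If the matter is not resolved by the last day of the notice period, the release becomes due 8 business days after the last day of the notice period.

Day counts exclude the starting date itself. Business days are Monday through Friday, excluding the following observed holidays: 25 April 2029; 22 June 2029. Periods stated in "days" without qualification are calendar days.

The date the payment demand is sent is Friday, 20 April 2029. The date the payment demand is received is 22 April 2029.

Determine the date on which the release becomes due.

The last day of the payment period: 20 April 2029 + 28 days = 18 May 2029.
The last day of the objection period: 11 calendar days after 18 May 2029 is 29 May 2029.
The last day of the notice period: 29 May 2029 + 60 days = 28 July 2029.
The date on which the release becomes due: 8 business days after Saturday, 28 July 2029, skipping weekends — Jul 30, Jul 31, Aug 1, Aug 2, Aug 3, Aug 6, Aug 7, Aug 8 — lands on Wednesday, 8 August 2029.

8 August 2029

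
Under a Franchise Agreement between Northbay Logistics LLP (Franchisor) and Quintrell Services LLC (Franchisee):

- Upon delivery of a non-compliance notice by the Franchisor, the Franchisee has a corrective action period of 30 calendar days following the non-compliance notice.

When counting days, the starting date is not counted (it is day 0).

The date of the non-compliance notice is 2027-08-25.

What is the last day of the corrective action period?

2027-09-24

The last day of the corrective action period: 30 calendar days after 2027-08-25 is 2027-09-24.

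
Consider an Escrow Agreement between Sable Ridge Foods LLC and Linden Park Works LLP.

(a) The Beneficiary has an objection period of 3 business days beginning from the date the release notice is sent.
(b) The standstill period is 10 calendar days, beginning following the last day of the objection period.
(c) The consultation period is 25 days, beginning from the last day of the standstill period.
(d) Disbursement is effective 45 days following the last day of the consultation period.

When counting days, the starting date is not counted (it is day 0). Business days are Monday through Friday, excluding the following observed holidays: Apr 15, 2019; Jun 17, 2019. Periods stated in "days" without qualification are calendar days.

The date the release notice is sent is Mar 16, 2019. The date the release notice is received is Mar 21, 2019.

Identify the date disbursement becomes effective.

Jun 8, 2019

From Saturday, Mar 16, 2019, 3 business days (Mar 18, Mar 19, Mar 20, skipping weekends) brings us to Wednesday, Mar 20, 2019, which is the last day of the objection period.
The last day of the standstill period: Mar 20, 2019 + 10 days = Mar 30, 2019.
Adding 25 calendar days to Mar 30, 2019 gives Apr 24, 2019, which is the last day of the consultation period.
The date disbursement becomes effective: Apr 24, 2019 + 45 days = Jun 8, 2019.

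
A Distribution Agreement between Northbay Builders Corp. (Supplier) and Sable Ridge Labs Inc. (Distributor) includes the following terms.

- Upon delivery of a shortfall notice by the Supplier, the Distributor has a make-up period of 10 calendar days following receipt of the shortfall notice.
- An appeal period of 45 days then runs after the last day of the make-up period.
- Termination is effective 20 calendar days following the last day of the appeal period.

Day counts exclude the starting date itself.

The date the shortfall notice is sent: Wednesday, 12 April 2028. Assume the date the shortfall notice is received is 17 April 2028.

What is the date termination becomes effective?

Adding 10 calendar days to 17 April 2028 gives 27 April 2028, which is the last day of the make-up period.
The last day of the appeal period: 45 calendar days after 27 April 2028 is 11 June 2028.
Adding 20 calendar days to 11 June 2028 gives 1 July 2028, which is the date termination becomes effective.

1 July 2028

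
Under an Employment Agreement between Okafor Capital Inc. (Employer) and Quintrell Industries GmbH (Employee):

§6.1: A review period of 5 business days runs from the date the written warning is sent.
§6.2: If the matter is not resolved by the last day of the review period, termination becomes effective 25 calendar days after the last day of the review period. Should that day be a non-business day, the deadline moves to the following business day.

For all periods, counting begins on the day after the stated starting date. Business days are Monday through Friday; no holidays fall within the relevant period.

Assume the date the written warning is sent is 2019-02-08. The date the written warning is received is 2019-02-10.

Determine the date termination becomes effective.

The last day of the review period: 5 business days after Friday, 2019-02-08, skipping weekends — Feb 11, Feb 12, Feb 13, Feb 14, Feb 15 — lands on Friday, 2019-02-15.
The date termination becomes effective: 2019-02-15 + 25 days = 2019-03-12. 2019-03-12 is a Tuesday, so no roll-forward applies.

2019-03-12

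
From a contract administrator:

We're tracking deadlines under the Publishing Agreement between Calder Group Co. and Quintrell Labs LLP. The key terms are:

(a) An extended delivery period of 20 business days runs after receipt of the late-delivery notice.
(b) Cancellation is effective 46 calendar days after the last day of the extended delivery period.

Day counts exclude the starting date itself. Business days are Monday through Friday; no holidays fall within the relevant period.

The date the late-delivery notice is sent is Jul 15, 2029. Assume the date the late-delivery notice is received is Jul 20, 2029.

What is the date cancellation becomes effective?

From Friday, Jul 20, 2029, 20 business days (Jul 23, Jul 24, Jul 25, Jul 26, …, Aug 15, Aug 16, Aug 17, skipping weekends) brings us to Friday, Aug 17, 2029, which is the last day of the extended delivery period.
The date cancellation becomes effective: Aug 17, 2029 + 46 days = Oct 2, 2029.

Oct 2, 2029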